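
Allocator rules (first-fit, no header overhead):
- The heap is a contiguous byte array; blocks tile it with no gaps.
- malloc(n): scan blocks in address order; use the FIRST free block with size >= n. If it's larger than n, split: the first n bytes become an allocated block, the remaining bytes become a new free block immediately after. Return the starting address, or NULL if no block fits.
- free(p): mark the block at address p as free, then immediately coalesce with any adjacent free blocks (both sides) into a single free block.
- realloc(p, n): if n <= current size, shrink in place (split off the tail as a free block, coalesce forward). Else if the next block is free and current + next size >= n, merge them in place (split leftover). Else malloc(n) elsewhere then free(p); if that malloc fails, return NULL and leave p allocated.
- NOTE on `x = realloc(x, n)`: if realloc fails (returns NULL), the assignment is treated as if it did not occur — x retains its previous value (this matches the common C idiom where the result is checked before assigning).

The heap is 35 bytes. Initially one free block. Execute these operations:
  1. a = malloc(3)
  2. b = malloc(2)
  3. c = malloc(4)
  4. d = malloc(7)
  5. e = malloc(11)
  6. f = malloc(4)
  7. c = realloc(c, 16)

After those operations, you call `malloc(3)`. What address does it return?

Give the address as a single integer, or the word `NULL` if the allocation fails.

Answer: 31

Derivation:
Op 1: a = malloc(3) -> a = 0; heap: [0-2 ALLOC][3-34 FREE]
Op 2: b = malloc(2) -> b = 3; heap: [0-2 ALLOC][3-4 ALLOC][5-34 FREE]
Op 3: c = malloc(4) -> c = 5; heap: [0-2 ALLOC][3-4 ALLOC][5-8 ALLOC][9-34 FREE]
Op 4: d = malloc(7) -> d = 9; heap: [0-2 ALLOC][3-4 ALLOC][5-8 ALLOC][9-15 ALLOC][16-34 FREE]
Op 5: e = malloc(11) -> e = 16; heap: [0-2 ALLOC][3-4 ALLOC][5-8 ALLOC][9-15 ALLOC][16-26 ALLOC][27-34 FREE]
Op 6: f = malloc(4) -> f = 27; heap: [0-2 ALLOC][3-4 ALLOC][5-8 ALLOC][9-15 ALLOC][16-26 ALLOC][27-30 ALLOC][31-34 FREE]
Op 7: c = realloc(c, 16) -> NULL (c unchanged); heap: [0-2 ALLOC][3-4 ALLOC][5-8 ALLOC][9-15 ALLOC][16-26 ALLOC][27-30 ALLOC][31-34 FREE]
malloc(3): first-fit scan over [0-2 ALLOC][3-4 ALLOC][5-8 ALLOC][9-15 ALLOC][16-26 ALLOC][27-30 ALLOC][31-34 FREE] -> 31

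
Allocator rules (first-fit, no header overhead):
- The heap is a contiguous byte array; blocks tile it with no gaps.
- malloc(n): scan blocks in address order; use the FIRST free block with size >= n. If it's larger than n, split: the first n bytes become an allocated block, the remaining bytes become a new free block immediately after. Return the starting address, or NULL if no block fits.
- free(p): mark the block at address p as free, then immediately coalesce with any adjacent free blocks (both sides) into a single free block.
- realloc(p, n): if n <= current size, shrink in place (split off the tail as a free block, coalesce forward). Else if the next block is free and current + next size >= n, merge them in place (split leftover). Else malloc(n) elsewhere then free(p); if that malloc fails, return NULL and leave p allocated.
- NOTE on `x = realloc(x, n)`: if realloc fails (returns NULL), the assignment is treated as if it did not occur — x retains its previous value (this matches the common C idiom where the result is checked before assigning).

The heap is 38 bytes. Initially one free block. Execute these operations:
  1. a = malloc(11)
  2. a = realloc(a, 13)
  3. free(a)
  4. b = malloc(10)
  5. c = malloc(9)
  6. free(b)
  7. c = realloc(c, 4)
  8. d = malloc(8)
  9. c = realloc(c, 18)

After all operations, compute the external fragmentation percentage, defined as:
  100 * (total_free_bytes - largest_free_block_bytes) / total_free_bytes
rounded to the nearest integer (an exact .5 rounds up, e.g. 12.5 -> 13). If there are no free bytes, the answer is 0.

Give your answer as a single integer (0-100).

Answer: 17

Derivation:
Op 1: a = malloc(11) -> a = 0; heap: [0-10 ALLOC][11-37 FREE]
Op 2: a = realloc(a, 13) -> a = 0; heap: [0-12 ALLOC][13-37 FREE]
Op 3: free(a) -> (freed a); heap: [0-37 FREE]
Op 4: b = malloc(10) -> b = 0; heap: [0-9 ALLOC][10-37 FREE]
Op 5: c = malloc(9) -> c = 10; heap: [0-9 ALLOC][10-18 ALLOC][19-37 FREE]
Op 6: free(b) -> (freed b); heap: [0-9 FREE][10-18 ALLOC][19-37 FREE]
Op 7: c = realloc(c, 4) -> c = 10; heap: [0-9 FREE][10-13 ALLOC][14-37 FREE]
Op 8: d = malloc(8) -> d = 0; heap: [0-7 ALLOC][8-9 FREE][10-13 ALLOC][14-37 FREE]
Op 9: c = realloc(c, 18) -> c = 10; heap: [0-7 ALLOC][8-9 FREE][10-27 ALLOC][28-37 FREE]
Free blocks: [2 10] total_free=12 largest=10 -> 100*(12-10)/12 = 200/12 ≈ 16.667 -> rounds to 17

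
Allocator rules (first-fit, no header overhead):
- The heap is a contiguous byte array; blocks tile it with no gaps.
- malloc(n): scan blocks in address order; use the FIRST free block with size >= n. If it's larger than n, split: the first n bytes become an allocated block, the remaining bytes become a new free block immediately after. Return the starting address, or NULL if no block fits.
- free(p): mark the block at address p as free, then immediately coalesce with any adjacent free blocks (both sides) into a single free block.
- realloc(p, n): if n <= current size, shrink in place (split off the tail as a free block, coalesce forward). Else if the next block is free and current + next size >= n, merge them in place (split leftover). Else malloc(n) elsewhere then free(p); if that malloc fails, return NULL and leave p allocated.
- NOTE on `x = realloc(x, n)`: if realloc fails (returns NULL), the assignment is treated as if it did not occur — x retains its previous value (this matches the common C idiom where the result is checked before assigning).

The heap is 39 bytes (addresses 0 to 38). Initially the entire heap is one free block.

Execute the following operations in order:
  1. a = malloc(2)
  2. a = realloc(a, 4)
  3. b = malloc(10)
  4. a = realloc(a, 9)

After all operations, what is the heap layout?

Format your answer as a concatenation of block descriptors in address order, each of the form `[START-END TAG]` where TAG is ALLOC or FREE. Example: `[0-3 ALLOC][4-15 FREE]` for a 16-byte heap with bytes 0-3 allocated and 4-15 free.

Op 1: a = malloc(2) -> a = 0; heap: [0-1 ALLOC][2-38 FREE]
Op 2: a = realloc(a, 4) -> a = 0; heap: [0-3 ALLOC][4-38 FREE]
Op 3: b = malloc(10) -> b = 4; heap: [0-3 ALLOC][4-13 ALLOC][14-38 FREE]
Op 4: a = realloc(a, 9) -> a = 14; heap: [0-3 FREE][4-13 ALLOC][14-22 ALLOC][23-38 FREE]

Answer: [0-3 FREE][4-13 ALLOC][14-22 ALLOC][23-38 FREE]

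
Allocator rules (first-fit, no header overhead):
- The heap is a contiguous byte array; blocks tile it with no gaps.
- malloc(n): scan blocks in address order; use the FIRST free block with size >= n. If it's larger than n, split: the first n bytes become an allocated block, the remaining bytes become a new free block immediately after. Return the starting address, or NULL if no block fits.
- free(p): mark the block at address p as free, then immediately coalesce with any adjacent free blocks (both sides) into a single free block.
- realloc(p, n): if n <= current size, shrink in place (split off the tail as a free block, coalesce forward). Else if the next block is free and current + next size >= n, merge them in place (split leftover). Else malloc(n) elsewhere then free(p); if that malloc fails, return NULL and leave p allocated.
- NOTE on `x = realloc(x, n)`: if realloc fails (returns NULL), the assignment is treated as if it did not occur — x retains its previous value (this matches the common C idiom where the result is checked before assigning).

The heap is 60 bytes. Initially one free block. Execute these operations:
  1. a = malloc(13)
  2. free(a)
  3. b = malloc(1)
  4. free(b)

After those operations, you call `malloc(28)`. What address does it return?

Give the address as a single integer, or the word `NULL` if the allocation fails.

Answer: 0

Derivation:
Op 1: a = malloc(13) -> a = 0; heap: [0-12 ALLOC][13-59 FREE]
Op 2: free(a) -> (freed a); heap: [0-59 FREE]
Op 3: b = malloc(1) -> b = 0; heap: [0-0 ALLOC][1-59 FREE]
Op 4: free(b) -> (freed b); heap: [0-59 FREE]
malloc(28): first-fit scan over [0-59 FREE] -> 0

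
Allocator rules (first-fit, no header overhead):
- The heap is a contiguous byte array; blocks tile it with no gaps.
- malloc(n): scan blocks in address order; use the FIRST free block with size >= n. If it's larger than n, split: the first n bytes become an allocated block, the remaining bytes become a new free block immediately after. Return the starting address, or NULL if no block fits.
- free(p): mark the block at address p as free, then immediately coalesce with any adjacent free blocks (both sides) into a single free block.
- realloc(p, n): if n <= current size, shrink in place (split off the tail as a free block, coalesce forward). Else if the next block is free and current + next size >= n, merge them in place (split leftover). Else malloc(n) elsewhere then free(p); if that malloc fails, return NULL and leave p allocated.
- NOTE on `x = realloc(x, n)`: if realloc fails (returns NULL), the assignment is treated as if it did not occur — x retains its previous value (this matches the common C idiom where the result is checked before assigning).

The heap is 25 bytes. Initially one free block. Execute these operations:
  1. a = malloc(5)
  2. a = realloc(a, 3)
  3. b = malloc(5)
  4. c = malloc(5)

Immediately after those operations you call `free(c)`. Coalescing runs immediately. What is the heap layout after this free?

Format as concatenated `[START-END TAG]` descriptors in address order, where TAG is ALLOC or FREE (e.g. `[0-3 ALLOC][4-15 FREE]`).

Answer: [0-2 ALLOC][3-7 ALLOC][8-24 FREE]

Derivation:
Op 1: a = malloc(5) -> a = 0; heap: [0-4 ALLOC][5-24 FREE]
Op 2: a = realloc(a, 3) -> a = 0; heap: [0-2 ALLOC][3-24 FREE]
Op 3: b = malloc(5) -> b = 3; heap: [0-2 ALLOC][3-7 ALLOC][8-24 FREE]
Op 4: c = malloc(5) -> c = 8; heap: [0-2 ALLOC][3-7 ALLOC][8-12 ALLOC][13-24 FREE]
free(c): c = 8 -> block [8-12 ALLOC]; mark free, coalesce with adjacent free neighbors -> [0-2 ALLOC][3-7 ALLOC][8-24 FREE]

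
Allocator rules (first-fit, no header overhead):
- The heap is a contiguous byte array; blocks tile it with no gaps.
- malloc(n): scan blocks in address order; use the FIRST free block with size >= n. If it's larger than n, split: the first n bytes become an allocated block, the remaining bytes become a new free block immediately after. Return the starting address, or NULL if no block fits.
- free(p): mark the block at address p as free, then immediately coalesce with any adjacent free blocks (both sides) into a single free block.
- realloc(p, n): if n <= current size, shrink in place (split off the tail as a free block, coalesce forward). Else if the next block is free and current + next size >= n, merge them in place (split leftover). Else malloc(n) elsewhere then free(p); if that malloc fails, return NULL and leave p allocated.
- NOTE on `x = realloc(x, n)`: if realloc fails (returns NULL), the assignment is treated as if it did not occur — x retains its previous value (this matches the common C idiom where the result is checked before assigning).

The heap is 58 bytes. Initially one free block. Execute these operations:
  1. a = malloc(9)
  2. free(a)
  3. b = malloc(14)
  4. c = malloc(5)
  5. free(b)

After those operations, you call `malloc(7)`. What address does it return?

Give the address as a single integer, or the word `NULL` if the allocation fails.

Answer: 0

Derivation:
Op 1: a = malloc(9) -> a = 0; heap: [0-8 ALLOC][9-57 FREE]
Op 2: free(a) -> (freed a); heap: [0-57 FREE]
Op 3: b = malloc(14) -> b = 0; heap: [0-13 ALLOC][14-57 FREE]
Op 4: c = malloc(5) -> c = 14; heap: [0-13 ALLOC][14-18 ALLOC][19-57 FREE]
Op 5: free(b) -> (freed b); heap: [0-13 FREE][14-18 ALLOC][19-57 FREE]
malloc(7): first-fit scan over [0-13 FREE][14-18 ALLOC][19-57 FREE] -> 0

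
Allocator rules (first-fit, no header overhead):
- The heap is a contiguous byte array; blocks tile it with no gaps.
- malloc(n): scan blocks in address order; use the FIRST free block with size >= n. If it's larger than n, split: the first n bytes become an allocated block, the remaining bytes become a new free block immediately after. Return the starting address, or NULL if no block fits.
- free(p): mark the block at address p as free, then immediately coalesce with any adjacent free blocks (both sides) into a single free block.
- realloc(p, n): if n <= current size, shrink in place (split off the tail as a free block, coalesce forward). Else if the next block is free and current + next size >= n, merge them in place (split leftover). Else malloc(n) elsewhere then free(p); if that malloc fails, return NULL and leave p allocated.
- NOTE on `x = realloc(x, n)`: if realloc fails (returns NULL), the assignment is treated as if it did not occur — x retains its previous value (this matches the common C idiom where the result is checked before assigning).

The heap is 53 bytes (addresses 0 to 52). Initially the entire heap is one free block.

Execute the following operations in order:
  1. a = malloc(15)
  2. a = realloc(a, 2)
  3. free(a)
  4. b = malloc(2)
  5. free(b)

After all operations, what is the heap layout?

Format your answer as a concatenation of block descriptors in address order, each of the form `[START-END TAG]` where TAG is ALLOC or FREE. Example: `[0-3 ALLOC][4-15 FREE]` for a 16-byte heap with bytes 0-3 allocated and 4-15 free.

Answer: [0-52 FREE]

Derivation:
Op 1: a = malloc(15) -> a = 0; heap: [0-14 ALLOC][15-52 FREE]
Op 2: a = realloc(a, 2) -> a = 0; heap: [0-1 ALLOC][2-52 FREE]
Op 3: free(a) -> (freed a); heap: [0-52 FREE]
Op 4: b = malloc(2) -> b = 0; heap: [0-1 ALLOC][2-52 FREE]
Op 5: free(b) -> (freed b); heap: [0-52 FREE]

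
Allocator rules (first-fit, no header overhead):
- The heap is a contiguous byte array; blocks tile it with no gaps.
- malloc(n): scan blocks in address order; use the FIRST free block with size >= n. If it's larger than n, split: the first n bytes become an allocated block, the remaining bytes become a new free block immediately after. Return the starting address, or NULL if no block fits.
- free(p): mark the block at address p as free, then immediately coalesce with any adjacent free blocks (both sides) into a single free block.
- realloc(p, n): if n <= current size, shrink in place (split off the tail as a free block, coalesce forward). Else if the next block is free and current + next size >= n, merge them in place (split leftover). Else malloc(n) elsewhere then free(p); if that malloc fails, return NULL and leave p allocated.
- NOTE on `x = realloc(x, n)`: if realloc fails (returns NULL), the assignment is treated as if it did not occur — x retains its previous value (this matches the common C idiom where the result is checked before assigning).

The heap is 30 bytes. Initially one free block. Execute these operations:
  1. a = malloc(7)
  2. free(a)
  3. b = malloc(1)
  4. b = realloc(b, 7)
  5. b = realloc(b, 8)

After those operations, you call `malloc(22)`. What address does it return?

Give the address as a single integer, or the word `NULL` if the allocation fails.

Answer: 8

Derivation:
Op 1: a = malloc(7) -> a = 0; heap: [0-6 ALLOC][7-29 FREE]
Op 2: free(a) -> (freed a); heap: [0-29 FREE]
Op 3: b = malloc(1) -> b = 0; heap: [0-0 ALLOC][1-29 FREE]
Op 4: b = realloc(b, 7) -> b = 0; heap: [0-6 ALLOC][7-29 FREE]
Op 5: b = realloc(b, 8) -> b = 0; heap: [0-7 ALLOC][8-29 FREE]
malloc(22): first-fit scan over [0-7 ALLOC][8-29 FREE] -> 8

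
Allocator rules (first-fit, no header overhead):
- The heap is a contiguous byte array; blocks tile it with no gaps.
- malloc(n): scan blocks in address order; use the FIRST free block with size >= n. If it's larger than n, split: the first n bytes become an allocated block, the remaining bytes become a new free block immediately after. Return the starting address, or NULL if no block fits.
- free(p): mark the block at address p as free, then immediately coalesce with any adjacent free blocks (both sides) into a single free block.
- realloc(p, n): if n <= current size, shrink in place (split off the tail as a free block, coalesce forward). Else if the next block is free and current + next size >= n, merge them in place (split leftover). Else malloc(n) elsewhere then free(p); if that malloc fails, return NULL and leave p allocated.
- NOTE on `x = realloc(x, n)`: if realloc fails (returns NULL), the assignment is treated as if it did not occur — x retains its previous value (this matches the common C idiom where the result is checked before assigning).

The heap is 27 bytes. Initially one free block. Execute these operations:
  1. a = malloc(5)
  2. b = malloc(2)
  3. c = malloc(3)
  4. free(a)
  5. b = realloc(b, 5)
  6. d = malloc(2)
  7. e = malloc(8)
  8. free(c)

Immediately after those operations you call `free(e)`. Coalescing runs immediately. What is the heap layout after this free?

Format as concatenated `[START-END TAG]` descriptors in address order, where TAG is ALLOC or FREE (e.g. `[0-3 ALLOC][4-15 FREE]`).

Answer: [0-4 ALLOC][5-6 ALLOC][7-26 FREE]

Derivation:
Op 1: a = malloc(5) -> a = 0; heap: [0-4 ALLOC][5-26 FREE]
Op 2: b = malloc(2) -> b = 5; heap: [0-4 ALLOC][5-6 ALLOC][7-26 FREE]
Op 3: c = malloc(3) -> c = 7; heap: [0-4 ALLOC][5-6 ALLOC][7-9 ALLOC][10-26 FREE]
Op 4: free(a) -> (freed a); heap: [0-4 FREE][5-6 ALLOC][7-9 ALLOC][10-26 FREE]
Op 5: b = realloc(b, 5) -> b = 0; heap: [0-4 ALLOC][5-6 FREE][7-9 ALLOC][10-26 FREE]
Op 6: d = malloc(2) -> d = 5; heap: [0-4 ALLOC][5-6 ALLOC][7-9 ALLOC][10-26 FREE]
Op 7: e = malloc(8) -> e = 10; heap: [0-4 ALLOC][5-6 ALLOC][7-9 ALLOC][10-17 ALLOC][18-26 FREE]
Op 8: free(c) -> (freed c); heap: [0-4 ALLOC][5-6 ALLOC][7-9 FREE][10-17 ALLOC][18-26 FREE]
free(e): e = 10 -> block [10-17 ALLOC]; mark free, coalesce with adjacent free neighbors -> [0-4 ALLOC][5-6 ALLOC][7-26 FREE]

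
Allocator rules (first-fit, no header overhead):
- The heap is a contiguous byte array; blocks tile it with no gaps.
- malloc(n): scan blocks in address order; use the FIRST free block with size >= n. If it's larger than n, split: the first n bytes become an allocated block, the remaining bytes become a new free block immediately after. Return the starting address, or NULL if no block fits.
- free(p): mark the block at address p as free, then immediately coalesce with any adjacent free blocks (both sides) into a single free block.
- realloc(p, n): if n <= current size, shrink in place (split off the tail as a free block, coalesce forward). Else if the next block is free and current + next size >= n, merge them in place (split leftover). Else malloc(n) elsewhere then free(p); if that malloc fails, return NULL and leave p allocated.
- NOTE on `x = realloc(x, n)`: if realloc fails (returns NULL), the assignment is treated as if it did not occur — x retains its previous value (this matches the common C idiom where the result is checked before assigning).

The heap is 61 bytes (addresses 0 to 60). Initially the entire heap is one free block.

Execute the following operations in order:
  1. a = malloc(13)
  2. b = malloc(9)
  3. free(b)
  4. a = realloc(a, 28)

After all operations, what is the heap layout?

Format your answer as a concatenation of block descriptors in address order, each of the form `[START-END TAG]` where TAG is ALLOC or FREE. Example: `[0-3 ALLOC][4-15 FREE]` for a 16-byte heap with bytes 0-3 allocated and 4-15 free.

Op 1: a = malloc(13) -> a = 0; heap: [0-12 ALLOC][13-60 FREE]
Op 2: b = malloc(9) -> b = 13; heap: [0-12 ALLOC][13-21 ALLOC][22-60 FREE]
Op 3: free(b) -> (freed b); heap: [0-12 ALLOC][13-60 FREE]
Op 4: a = realloc(a, 28) -> a = 0; heap: [0-27 ALLOC][28-60 FREE]

Answer: [0-27 ALLOC][28-60 FREE]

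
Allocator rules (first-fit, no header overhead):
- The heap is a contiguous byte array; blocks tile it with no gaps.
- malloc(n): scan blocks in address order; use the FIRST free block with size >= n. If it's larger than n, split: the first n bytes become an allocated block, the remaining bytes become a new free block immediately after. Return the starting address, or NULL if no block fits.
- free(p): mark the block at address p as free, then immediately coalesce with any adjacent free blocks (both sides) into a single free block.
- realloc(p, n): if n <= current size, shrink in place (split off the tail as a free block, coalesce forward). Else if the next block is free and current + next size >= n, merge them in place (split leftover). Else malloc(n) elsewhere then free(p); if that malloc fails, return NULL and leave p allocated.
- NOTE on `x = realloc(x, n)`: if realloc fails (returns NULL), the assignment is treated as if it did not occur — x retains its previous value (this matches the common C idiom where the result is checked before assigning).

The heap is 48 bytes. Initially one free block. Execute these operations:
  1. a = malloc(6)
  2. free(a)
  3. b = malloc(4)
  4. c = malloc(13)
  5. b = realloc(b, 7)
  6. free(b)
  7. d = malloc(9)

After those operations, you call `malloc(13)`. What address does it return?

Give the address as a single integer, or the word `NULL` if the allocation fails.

Answer: 26

Derivation:
Op 1: a = malloc(6) -> a = 0; heap: [0-5 ALLOC][6-47 FREE]
Op 2: free(a) -> (freed a); heap: [0-47 FREE]
Op 3: b = malloc(4) -> b = 0; heap: [0-3 ALLOC][4-47 FREE]
Op 4: c = malloc(13) -> c = 4; heap: [0-3 ALLOC][4-16 ALLOC][17-47 FREE]
Op 5: b = realloc(b, 7) -> b = 17; heap: [0-3 FREE][4-16 ALLOC][17-23 ALLOC][24-47 FREE]
Op 6: free(b) -> (freed b); heap: [0-3 FREE][4-16 ALLOC][17-47 FREE]
Op 7: d = malloc(9) -> d = 17; heap: [0-3 FREE][4-16 ALLOC][17-25 ALLOC][26-47 FREE]
malloc(13): first-fit scan over [0-3 FREE][4-16 ALLOC][17-25 ALLOC][26-47 FREE] -> 26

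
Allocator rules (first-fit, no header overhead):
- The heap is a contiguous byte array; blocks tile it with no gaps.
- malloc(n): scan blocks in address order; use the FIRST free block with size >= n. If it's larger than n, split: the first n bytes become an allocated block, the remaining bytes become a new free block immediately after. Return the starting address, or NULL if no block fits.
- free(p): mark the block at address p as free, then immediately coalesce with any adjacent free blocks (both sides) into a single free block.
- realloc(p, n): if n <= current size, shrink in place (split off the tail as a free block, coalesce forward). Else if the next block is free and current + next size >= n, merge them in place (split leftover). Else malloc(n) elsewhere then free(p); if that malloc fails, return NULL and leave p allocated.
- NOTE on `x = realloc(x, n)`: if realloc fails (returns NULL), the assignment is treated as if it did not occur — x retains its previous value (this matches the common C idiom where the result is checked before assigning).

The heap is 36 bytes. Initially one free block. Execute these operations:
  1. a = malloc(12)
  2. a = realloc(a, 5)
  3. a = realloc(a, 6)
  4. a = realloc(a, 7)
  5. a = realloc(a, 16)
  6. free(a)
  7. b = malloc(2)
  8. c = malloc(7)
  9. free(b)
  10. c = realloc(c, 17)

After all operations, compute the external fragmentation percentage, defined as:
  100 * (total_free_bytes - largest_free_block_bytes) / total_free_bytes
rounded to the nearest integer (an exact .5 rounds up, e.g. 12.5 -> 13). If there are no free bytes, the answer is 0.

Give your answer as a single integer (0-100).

Op 1: a = malloc(12) -> a = 0; heap: [0-11 ALLOC][12-35 FREE]
Op 2: a = realloc(a, 5) -> a = 0; heap: [0-4 ALLOC][5-35 FREE]
Op 3: a = realloc(a, 6) -> a = 0; heap: [0-5 ALLOC][6-35 FREE]
Op 4: a = realloc(a, 7) -> a = 0; heap: [0-6 ALLOC][7-35 FREE]
Op 5: a = realloc(a, 16) -> a = 0; heap: [0-15 ALLOC][16-35 FREE]
Op 6: free(a) -> (freed a); heap: [0-35 FREE]
Op 7: b = malloc(2) -> b = 0; heap: [0-1 ALLOC][2-35 FREE]
Op 8: c = malloc(7) -> c = 2; heap: [0-1 ALLOC][2-8 ALLOC][9-35 FREE]
Op 9: free(b) -> (freed b); heap: [0-1 FREE][2-8 ALLOC][9-35 FREE]
Op 10: c = realloc(c, 17) -> c = 2; heap: [0-1 FREE][2-18 ALLOC][19-35 FREE]
Free blocks: [2 17] total_free=19 largest=17 -> 100*(19-17)/19 = 200/19 ≈ 10.526 -> rounds to 11

Answer: 11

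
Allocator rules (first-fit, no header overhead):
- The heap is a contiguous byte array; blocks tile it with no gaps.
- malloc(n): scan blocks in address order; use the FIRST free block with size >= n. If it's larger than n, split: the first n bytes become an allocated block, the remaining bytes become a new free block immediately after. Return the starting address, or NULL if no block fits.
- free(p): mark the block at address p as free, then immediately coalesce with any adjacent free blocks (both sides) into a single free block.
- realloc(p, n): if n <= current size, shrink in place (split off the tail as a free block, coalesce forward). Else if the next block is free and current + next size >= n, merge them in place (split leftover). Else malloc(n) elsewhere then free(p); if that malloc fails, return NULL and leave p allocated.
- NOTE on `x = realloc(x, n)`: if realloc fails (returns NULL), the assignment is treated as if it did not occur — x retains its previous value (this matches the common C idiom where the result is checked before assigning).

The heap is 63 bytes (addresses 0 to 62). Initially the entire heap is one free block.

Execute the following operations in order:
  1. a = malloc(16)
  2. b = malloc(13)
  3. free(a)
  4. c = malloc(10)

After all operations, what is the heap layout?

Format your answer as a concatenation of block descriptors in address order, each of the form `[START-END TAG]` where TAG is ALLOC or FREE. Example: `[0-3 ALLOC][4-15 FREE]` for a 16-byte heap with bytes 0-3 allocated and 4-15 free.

Op 1: a = malloc(16) -> a = 0; heap: [0-15 ALLOC][16-62 FREE]
Op 2: b = malloc(13) -> b = 16; heap: [0-15 ALLOC][16-28 ALLOC][29-62 FREE]
Op 3: free(a) -> (freed a); heap: [0-15 FREE][16-28 ALLOC][29-62 FREE]
Op 4: c = malloc(10) -> c = 0; heap: [0-9 ALLOC][10-15 FREE][16-28 ALLOC][29-62 FREE]

Answer: [0-9 ALLOC][10-15 FREE][16-28 ALLOC][29-62 FREE]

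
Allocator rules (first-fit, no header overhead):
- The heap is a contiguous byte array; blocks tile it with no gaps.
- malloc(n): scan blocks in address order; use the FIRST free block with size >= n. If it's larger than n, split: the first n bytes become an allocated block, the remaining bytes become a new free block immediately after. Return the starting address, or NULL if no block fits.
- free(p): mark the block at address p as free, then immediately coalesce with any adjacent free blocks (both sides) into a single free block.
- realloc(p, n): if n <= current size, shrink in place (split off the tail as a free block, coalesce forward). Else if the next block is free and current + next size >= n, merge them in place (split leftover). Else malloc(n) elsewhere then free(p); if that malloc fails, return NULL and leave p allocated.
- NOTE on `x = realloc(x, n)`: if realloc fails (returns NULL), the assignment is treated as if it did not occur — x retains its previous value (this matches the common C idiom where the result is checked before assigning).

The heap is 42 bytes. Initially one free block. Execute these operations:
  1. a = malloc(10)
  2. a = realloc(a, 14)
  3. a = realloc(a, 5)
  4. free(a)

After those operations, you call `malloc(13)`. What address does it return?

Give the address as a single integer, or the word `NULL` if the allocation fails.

Op 1: a = malloc(10) -> a = 0; heap: [0-9 ALLOC][10-41 FREE]
Op 2: a = realloc(a, 14) -> a = 0; heap: [0-13 ALLOC][14-41 FREE]
Op 3: a = realloc(a, 5) -> a = 0; heap: [0-4 ALLOC][5-41 FREE]
Op 4: free(a) -> (freed a); heap: [0-41 FREE]
malloc(13): first-fit scan over [0-41 FREE] -> 0

Answer: 0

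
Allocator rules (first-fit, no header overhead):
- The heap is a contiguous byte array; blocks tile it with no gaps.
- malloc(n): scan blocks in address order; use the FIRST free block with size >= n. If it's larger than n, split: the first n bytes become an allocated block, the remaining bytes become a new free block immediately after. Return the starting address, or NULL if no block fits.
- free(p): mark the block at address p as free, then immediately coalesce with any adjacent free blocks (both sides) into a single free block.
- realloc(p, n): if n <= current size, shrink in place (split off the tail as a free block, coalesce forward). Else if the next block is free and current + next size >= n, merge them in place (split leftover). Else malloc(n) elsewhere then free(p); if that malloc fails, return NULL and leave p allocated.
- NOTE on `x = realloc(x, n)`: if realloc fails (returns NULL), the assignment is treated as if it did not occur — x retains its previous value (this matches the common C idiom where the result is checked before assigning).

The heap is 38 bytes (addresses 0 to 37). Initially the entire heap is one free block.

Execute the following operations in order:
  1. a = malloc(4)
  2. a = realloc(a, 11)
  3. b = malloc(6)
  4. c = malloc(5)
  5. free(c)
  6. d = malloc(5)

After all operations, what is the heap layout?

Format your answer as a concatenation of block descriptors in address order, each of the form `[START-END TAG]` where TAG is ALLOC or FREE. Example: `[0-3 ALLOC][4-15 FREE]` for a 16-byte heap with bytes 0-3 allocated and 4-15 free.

Op 1: a = malloc(4) -> a = 0; heap: [0-3 ALLOC][4-37 FREE]
Op 2: a = realloc(a, 11) -> a = 0; heap: [0-10 ALLOC][11-37 FREE]
Op 3: b = malloc(6) -> b = 11; heap: [0-10 ALLOC][11-16 ALLOC][17-37 FREE]
Op 4: c = malloc(5) -> c = 17; heap: [0-10 ALLOC][11-16 ALLOC][17-21 ALLOC][22-37 FREE]
Op 5: free(c) -> (freed c); heap: [0-10 ALLOC][11-16 ALLOC][17-37 FREE]
Op 6: d = malloc(5) -> d = 17; heap: [0-10 ALLOC][11-16 ALLOC][17-21 ALLOC][22-37 FREE]

Answer: [0-10 ALLOC][11-16 ALLOC][17-21 ALLOC][22-37 FREE]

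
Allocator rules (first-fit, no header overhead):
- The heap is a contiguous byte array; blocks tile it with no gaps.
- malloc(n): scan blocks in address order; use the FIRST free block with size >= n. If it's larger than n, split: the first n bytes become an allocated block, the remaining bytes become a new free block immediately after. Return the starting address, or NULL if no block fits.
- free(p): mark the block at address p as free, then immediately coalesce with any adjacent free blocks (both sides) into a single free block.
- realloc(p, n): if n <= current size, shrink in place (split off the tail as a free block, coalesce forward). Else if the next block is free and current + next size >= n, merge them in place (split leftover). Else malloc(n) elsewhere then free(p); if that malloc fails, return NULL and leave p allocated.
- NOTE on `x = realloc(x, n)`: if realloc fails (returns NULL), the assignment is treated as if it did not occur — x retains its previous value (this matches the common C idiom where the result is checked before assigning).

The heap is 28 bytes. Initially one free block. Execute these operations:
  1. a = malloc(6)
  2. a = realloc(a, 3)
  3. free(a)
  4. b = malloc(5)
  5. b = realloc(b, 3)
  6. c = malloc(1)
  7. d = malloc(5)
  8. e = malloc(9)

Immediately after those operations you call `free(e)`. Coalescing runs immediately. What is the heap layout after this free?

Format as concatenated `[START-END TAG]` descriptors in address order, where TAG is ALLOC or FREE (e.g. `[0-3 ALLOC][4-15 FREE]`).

Answer: [0-2 ALLOC][3-3 ALLOC][4-8 ALLOC][9-27 FREE]

Derivation:
Op 1: a = malloc(6) -> a = 0; heap: [0-5 ALLOC][6-27 FREE]
Op 2: a = realloc(a, 3) -> a = 0; heap: [0-2 ALLOC][3-27 FREE]
Op 3: free(a) -> (freed a); heap: [0-27 FREE]
Op 4: b = malloc(5) -> b = 0; heap: [0-4 ALLOC][5-27 FREE]
Op 5: b = realloc(b, 3) -> b = 0; heap: [0-2 ALLOC][3-27 FREE]
Op 6: c = malloc(1) -> c = 3; heap: [0-2 ALLOC][3-3 ALLOC][4-27 FREE]
Op 7: d = malloc(5) -> d = 4; heap: [0-2 ALLOC][3-3 ALLOC][4-8 ALLOC][9-27 FREE]
Op 8: e = malloc(9) -> e = 9; heap: [0-2 ALLOC][3-3 ALLOC][4-8 ALLOC][9-17 ALLOC][18-27 FREE]
free(e): e = 9 -> block [9-17 ALLOC]; mark free, coalesce with adjacent free neighbors -> [0-2 ALLOC][3-3 ALLOC][4-8 ALLOC][9-27 FREE]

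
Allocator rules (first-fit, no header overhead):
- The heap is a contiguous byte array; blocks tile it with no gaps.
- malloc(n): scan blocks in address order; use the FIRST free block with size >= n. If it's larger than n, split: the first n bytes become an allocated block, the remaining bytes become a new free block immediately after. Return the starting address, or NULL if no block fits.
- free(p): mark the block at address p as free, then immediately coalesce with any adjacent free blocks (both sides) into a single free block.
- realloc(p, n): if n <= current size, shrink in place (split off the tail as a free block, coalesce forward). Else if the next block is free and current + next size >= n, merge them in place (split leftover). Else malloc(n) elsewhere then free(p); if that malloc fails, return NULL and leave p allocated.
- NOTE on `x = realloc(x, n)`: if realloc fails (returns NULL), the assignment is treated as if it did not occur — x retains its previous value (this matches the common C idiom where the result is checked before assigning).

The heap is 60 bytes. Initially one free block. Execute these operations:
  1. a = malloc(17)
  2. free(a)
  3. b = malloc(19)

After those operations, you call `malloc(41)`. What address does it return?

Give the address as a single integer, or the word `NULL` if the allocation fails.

Answer: 19

Derivation:
Op 1: a = malloc(17) -> a = 0; heap: [0-16 ALLOC][17-59 FREE]
Op 2: free(a) -> (freed a); heap: [0-59 FREE]
Op 3: b = malloc(19) -> b = 0; heap: [0-18 ALLOC][19-59 FREE]
malloc(41): first-fit scan over [0-18 ALLOC][19-59 FREE] -> 19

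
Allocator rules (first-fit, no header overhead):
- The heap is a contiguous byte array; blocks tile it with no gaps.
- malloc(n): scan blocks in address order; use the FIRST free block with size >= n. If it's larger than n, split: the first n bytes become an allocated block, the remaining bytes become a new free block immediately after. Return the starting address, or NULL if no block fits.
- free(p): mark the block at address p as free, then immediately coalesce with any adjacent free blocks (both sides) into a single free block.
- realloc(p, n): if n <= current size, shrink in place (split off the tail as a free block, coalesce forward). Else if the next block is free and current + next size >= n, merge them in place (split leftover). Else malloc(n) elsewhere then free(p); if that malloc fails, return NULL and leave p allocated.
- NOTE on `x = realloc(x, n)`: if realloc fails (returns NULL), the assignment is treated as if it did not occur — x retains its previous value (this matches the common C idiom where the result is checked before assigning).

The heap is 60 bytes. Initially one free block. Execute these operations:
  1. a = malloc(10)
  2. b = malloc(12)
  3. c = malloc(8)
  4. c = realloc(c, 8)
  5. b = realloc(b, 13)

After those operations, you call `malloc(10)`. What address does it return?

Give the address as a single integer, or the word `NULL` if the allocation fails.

Op 1: a = malloc(10) -> a = 0; heap: [0-9 ALLOC][10-59 FREE]
Op 2: b = malloc(12) -> b = 10; heap: [0-9 ALLOC][10-21 ALLOC][22-59 FREE]
Op 3: c = malloc(8) -> c = 22; heap: [0-9 ALLOC][10-21 ALLOC][22-29 ALLOC][30-59 FREE]
Op 4: c = realloc(c, 8) -> c = 22; heap: [0-9 ALLOC][10-21 ALLOC][22-29 ALLOC][30-59 FREE]
Op 5: b = realloc(b, 13) -> b = 30; heap: [0-9 ALLOC][10-21 FREE][22-29 ALLOC][30-42 ALLOC][43-59 FREE]
malloc(10): first-fit scan over [0-9 ALLOC][10-21 FREE][22-29 ALLOC][30-42 ALLOC][43-59 FREE] -> 10

Answer: 10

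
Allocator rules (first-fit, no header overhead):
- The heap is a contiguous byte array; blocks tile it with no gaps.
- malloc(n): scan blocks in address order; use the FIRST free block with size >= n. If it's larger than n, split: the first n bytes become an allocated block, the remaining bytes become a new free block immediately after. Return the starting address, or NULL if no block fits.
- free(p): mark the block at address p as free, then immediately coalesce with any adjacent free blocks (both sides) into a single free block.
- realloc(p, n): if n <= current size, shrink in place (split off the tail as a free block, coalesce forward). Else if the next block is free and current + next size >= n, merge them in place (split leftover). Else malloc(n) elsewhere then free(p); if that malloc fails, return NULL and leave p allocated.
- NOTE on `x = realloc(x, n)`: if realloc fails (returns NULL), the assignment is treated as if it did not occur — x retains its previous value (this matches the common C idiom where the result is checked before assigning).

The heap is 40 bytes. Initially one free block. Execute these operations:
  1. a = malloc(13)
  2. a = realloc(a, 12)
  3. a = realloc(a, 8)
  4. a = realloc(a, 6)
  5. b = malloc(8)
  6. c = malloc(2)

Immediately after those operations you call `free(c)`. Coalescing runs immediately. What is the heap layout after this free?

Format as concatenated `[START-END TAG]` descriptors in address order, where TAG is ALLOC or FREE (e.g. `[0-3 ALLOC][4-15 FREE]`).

Op 1: a = malloc(13) -> a = 0; heap: [0-12 ALLOC][13-39 FREE]
Op 2: a = realloc(a, 12) -> a = 0; heap: [0-11 ALLOC][12-39 FREE]
Op 3: a = realloc(a, 8) -> a = 0; heap: [0-7 ALLOC][8-39 FREE]
Op 4: a = realloc(a, 6) -> a = 0; heap: [0-5 ALLOC][6-39 FREE]
Op 5: b = malloc(8) -> b = 6; heap: [0-5 ALLOC][6-13 ALLOC][14-39 FREE]
Op 6: c = malloc(2) -> c = 14; heap: [0-5 ALLOC][6-13 ALLOC][14-15 ALLOC][16-39 FREE]
free(c): c = 14 -> block [14-15 ALLOC]; mark free, coalesce with adjacent free neighbors -> [0-5 ALLOC][6-13 ALLOC][14-39 FREE]

Answer: [0-5 ALLOC][6-13 ALLOC][14-39 FREE]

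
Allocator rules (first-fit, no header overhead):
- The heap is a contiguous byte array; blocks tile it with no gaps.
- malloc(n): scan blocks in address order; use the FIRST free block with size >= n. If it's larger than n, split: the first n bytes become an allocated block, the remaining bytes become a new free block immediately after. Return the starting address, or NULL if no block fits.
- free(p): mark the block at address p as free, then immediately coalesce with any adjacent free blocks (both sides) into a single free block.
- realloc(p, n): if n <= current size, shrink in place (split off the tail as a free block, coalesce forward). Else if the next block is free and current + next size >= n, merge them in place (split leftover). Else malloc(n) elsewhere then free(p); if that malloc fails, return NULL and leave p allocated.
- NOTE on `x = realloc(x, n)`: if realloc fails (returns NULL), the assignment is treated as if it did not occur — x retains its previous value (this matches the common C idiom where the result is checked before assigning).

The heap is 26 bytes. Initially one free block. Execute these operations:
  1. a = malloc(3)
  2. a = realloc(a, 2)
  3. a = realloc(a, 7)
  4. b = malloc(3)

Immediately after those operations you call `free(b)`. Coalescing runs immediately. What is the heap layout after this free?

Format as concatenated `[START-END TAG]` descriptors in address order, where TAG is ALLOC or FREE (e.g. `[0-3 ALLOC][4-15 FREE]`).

Op 1: a = malloc(3) -> a = 0; heap: [0-2 ALLOC][3-25 FREE]
Op 2: a = realloc(a, 2) -> a = 0; heap: [0-1 ALLOC][2-25 FREE]
Op 3: a = realloc(a, 7) -> a = 0; heap: [0-6 ALLOC][7-25 FREE]
Op 4: b = malloc(3) -> b = 7; heap: [0-6 ALLOC][7-9 ALLOC][10-25 FREE]
free(b): b = 7 -> block [7-9 ALLOC]; mark free, coalesce with adjacent free neighbors -> [0-6 ALLOC][7-25 FREE]

Answer: [0-6 ALLOC][7-25 FREE]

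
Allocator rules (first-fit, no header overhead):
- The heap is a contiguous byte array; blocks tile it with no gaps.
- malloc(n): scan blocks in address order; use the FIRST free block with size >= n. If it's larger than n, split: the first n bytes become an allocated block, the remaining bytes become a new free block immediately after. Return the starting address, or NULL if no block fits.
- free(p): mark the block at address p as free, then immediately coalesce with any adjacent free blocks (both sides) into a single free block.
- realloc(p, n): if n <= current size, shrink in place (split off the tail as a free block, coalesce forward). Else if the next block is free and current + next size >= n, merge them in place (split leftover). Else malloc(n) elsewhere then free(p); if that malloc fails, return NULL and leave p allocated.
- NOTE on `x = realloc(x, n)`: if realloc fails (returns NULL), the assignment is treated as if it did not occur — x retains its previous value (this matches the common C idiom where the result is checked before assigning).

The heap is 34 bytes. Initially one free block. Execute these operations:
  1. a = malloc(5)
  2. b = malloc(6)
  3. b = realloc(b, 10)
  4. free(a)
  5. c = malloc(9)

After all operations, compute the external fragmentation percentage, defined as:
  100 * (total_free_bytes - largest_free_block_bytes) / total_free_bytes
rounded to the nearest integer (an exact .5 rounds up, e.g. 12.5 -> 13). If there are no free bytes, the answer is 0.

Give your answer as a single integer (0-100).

Op 1: a = malloc(5) -> a = 0; heap: [0-4 ALLOC][5-33 FREE]
Op 2: b = malloc(6) -> b = 5; heap: [0-4 ALLOC][5-10 ALLOC][11-33 FREE]
Op 3: b = realloc(b, 10) -> b = 5; heap: [0-4 ALLOC][5-14 ALLOC][15-33 FREE]
Op 4: free(a) -> (freed a); heap: [0-4 FREE][5-14 ALLOC][15-33 FREE]
Op 5: c = malloc(9) -> c = 15; heap: [0-4 FREE][5-14 ALLOC][15-23 ALLOC][24-33 FREE]
Free blocks: [5 10] total_free=15 largest=10 -> 100*(15-10)/15 = 500/15 ≈ 33.333 -> rounds to 33

Answer: 33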